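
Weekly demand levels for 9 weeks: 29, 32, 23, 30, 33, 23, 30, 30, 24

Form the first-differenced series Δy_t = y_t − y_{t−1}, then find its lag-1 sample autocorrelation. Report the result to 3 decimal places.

-0.517

First differences Δy: 3, -9, 7, 3, -10, 7, 0, -6
Mean of differences = -0.6250
Numerator Σ(Δy_t−Δȳ)(Δy_{t+1}−Δȳ) = -170.6406
Denominator Σ(Δy_t−Δȳ)² = 329.8750
r_1(Δy) = -170.6406 / 329.8750 = -0.517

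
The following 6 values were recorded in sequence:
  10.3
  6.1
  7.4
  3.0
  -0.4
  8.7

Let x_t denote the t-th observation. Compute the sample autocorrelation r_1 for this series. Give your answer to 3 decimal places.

Mean x̄ = (10.3 + 6.1 + 7.4 + 3.0 − 0.4 + 8.7)/6 = 5.8500
Deviations from mean: 4.4500, 0.2500, 1.5500, -2.8500, -6.2500, 2.8500
Numerator Σ_{t=1}^{5}(x_t−x̄)(x_{t+1}−x̄) = -2.9175
Denominator Σ(x_t−x̄)² = 77.5750
r_1 = -2.9175 / 77.5750 = -0.038

-0.038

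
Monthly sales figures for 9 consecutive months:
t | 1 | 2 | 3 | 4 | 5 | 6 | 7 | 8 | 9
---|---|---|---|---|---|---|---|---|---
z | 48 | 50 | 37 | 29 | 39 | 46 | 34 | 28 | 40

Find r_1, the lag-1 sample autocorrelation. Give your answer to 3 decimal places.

0.211

Mean z̄ = (48 + 50 + 37 + 29 + 39 + 46 + 34 + 28 + 40)/9 = 39.0000
Numerator Σ_{t=1}^{8}(z_t−z̄)(z_{t+1}−z̄) = 106.0000
Denominator Σ(z_t−z̄)² = 502.0000
r_1 = 106.0000 / 502.0000 = 0.211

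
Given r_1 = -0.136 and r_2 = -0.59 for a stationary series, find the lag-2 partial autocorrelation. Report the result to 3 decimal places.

φ_{22} = (r_2 − r_1²) / (1 − r_1²)
r_1² = (-0.136)² = 0.018496
Numerator = -0.59 − 0.0185 = -0.6085; denominator = 1 − 0.0185 = 0.9815
φ_{22} = -0.6085 / 0.9815 = -0.620

-0.620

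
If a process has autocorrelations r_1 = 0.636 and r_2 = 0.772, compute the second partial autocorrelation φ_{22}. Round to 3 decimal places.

0.617

φ_{22} = (r_2 − r_1²) / (1 − r_1²)
r_1² = (0.636)² = 0.404496
Numerator = 0.772 − 0.4045 = 0.3675; denominator = 1 − 0.4045 = 0.5955
φ_{22} = 0.3675 / 0.5955 = 0.617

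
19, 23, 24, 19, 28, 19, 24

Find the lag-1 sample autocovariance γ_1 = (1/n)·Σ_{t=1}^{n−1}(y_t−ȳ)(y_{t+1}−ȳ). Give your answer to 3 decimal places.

-7.134

Mean ȳ = (19 + 23 + 24 + 19 + 28 + 19 + 24)/7 = 22.2857
Σ_{t=1}^{6}(y_t−ȳ)(y_{t+1}−ȳ) = -49.9388
γ_1 = -49.9388 / 7 = -7.134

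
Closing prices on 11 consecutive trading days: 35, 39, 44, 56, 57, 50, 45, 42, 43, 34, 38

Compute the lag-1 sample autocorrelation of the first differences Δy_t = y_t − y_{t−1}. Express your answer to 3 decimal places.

First differences Δy: 4, 5, 12, 1, -7, -5, -3, 1, -9, 4
Mean of differences = 0.3000
Numerator Σ(Δy_t−Δȳ)(Δy_{t+1}−Δȳ) = 88.4100
Denominator Σ(Δy_t−Δȳ)² = 366.1000
r_1(Δy) = 88.4100 / 366.1000 = 0.241

0.241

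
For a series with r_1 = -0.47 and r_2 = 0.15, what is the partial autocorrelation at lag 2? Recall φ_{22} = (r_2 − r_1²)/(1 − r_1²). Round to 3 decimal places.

φ_{22} = (r_2 − r_1²) / (1 − r_1²)
r_1² = (-0.47)² = 0.2209
Numerator = 0.15 − 0.2209 = -0.0709; denominator = 1 − 0.2209 = 0.7791
φ_{22} = -0.0709 / 0.7791 = -0.091

-0.091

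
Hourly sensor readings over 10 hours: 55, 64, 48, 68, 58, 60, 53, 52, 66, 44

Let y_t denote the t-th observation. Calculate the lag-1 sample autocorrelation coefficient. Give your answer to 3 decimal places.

-0.564

Mean ȳ = (55 + 64 + 48 + 68 + 58 + 60 + 53 + 52 + 66 + 44)/10 = 56.8000
Numerator Σ_{t=1}^{9}(y_t−ȳ)(y_{t+1}−ȳ) = -313.4400
Denominator Σ(y_t−ȳ)² = 555.6000
r_1 = -313.4400 / 555.6000 = -0.564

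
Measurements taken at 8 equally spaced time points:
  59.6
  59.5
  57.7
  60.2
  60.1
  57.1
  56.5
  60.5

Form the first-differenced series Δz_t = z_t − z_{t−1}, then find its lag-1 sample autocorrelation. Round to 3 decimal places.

First differences Δz: -0.1, -1.8, 2.5, -0.1, -3.0, -0.6, 4.0
Mean of differences = 0.1286
Numerator Σ(Δz_t−Δz̄)(Δz_{t+1}−Δz̄) = -4.5008
Denominator Σ(Δz_t−Δz̄)² = 34.7543
r_1(Δz) = -4.5008 / 34.7543 = -0.130

-0.130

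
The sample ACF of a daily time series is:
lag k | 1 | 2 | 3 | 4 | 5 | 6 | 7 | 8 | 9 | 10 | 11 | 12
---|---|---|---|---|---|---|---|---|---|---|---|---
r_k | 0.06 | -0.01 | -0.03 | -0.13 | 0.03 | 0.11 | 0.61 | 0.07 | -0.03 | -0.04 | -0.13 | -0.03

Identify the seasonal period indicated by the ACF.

7

The largest autocorrelation is r_7 = 0.61; the remaining lags stay at or below 0.11.
The dominant spike at lag 7 indicates a seasonal period of 7.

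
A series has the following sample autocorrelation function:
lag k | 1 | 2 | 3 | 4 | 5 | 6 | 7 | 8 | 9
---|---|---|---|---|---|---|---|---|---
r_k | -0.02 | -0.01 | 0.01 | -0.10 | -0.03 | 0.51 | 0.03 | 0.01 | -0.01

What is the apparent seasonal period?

The largest autocorrelation is r_6 = 0.51; the remaining lags stay at or below 0.03.
The dominant spike at lag 6 indicates a seasonal period of 6.

6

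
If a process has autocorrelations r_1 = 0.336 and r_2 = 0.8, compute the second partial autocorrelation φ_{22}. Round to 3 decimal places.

0.775

φ_{22} = (r_2 − r_1²) / (1 − r_1²)
r_1² = (0.336)² = 0.112896
Numerator = 0.8 − 0.1129 = 0.6871; denominator = 1 − 0.1129 = 0.8871
φ_{22} = 0.6871 / 0.8871 = 0.775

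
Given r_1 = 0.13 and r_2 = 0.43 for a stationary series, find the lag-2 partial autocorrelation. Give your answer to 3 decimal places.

0.420

φ_{22} = (r_2 − r_1²) / (1 − r_1²)
r_1² = (0.13)² = 0.0169
Numerator = 0.43 − 0.0169 = 0.4131; denominator = 1 − 0.0169 = 0.9831
φ_{22} = 0.4131 / 0.9831 = 0.420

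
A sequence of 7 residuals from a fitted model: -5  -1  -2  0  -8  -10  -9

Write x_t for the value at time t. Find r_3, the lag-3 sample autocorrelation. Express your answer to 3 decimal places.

Mean x̄ = (-5 − 1 − 2 + 0 − 8 − 10 − 9)/7 = -5.0000
Deviations from mean: 0.0000, 4.0000, 3.0000, 5.0000, -3.0000, -5.0000, -4.0000
Σ(x_t−x̄)(x_{t+3}−x̄) = (0.0000) + (-12.0000) + (-15.0000) + (-20.0000) = -47.0000
Denominator Σ(x_t−x̄)² = 100.0000
r_3 = -47.0000 / 100.0000 = -0.470

-0.470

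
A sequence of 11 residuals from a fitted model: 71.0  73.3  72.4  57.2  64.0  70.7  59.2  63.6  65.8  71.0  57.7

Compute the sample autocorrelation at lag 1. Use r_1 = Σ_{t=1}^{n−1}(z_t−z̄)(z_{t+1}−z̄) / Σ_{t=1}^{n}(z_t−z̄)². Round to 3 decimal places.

Mean z̄ = (71.0 + 73.3 + 72.4 + 57.2 + 64.0 + 70.7 + 59.2 + 63.6 + 65.8 + 71.0 + 57.7)/11 = 65.9909
Numerator Σ_{t=1}^{10}(z_t−z̄)(z_{t+1}−z̄) = -22.5310
Denominator Σ(z_t−z̄)² = 368.7091
r_1 = -22.5310 / 368.7091 = -0.061

-0.061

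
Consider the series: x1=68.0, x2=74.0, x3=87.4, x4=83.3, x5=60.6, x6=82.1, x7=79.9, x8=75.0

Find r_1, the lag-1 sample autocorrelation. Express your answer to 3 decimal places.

-0.210

Mean x̄ = (68.0 + 74.0 + 87.4 + 83.3 + 60.6 + 82.1 + 79.9 + 75.0)/8 = 76.2875
Deviations from mean: -8.2875, -2.2875, 11.1125, 7.0125, -15.6875, 5.8125, 3.6125, -1.2875
Numerator Σ_{t=1}^{7}(x_t−x̄)(x_{t+1}−x̄) = -113.3814
Denominator Σ(x_t−x̄)² = 541.1688
r_1 = -113.3814 / 541.1688 = -0.210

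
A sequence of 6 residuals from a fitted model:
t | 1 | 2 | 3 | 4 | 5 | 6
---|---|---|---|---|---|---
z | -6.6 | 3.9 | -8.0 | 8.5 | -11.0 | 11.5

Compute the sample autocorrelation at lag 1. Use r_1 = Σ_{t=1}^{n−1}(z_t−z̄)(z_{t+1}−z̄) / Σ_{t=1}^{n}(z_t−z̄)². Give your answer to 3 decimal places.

Mean z̄ = (-6.6 + 3.9 − 8.0 + 8.5 − 11.0 + 11.5)/6 = -0.2833
Deviations from mean: -6.3167, 4.1833, -7.7167, 8.7833, -10.7167, 11.7833
Σ(z_t−z̄)(z_{t+1}−z̄) = (-26.4247) + (-32.2814) + (-67.7781) + (-94.1281) + (-126.2781) = -346.8903
Denominator Σ(z_t−z̄)² = 447.7883
r_1 = -346.8903 / 447.7883 = -0.775

-0.775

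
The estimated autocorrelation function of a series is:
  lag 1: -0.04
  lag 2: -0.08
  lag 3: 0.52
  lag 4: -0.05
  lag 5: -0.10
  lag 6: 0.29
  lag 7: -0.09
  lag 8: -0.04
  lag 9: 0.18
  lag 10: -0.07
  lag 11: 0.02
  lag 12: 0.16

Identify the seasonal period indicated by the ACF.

3

The largest autocorrelation is r_3 = 0.52, with weaker echoes at lags 6 (0.29), 9 (0.18) and 12 (0.16); the remaining lags stay at or below 0.02.
The dominant spike at lag 3 indicates a seasonal period of 3.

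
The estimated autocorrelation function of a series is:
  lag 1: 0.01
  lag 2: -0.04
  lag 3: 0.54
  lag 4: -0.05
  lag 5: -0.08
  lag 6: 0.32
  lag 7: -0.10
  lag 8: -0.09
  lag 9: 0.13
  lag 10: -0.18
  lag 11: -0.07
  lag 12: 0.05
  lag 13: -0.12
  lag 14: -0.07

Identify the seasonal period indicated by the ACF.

3

The largest autocorrelation is r_3 = 0.54, with a weaker echo at lag 6 (0.32); the remaining lags stay at or below 0.13.
The dominant spike at lag 3 indicates a seasonal period of 3.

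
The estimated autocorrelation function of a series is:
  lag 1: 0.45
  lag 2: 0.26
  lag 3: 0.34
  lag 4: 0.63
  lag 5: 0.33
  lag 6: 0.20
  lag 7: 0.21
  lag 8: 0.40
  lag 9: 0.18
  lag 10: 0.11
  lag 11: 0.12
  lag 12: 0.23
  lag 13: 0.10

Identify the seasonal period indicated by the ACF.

The largest autocorrelation is r_4 = 0.63; the remaining lags stay at or below 0.45. The elevated value at lag 1 (0.45), dropping to 0.26 at lag 2, reflects decaying short-term dependence rather than seasonality.
The dominant spike at lag 4 indicates a seasonal period of 4.

4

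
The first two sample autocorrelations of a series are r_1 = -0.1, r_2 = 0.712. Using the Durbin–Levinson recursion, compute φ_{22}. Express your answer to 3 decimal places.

φ_{22} = (r_2 − r_1²) / (1 − r_1²)
r_1² = (-0.1)² = 0.01
Numerator = 0.712 − 0.0100 = 0.7020; denominator = 1 − 0.0100 = 0.9900
φ_{22} = 0.7020 / 0.9900 = 0.709

0.709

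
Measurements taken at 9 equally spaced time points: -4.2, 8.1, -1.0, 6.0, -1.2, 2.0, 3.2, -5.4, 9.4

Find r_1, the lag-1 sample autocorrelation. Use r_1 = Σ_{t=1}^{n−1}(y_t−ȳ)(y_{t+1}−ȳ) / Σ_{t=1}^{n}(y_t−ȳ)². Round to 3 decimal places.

Mean ȳ = (-4.2 + 8.1 − 1.0 + 6.0 − 1.2 + 2.0 + 3.2 − 5.4 + 9.4)/9 = 1.8778
Numerator Σ_{t=1}^{8}(y_t−ȳ)(y_{t+1}−ȳ) = -144.8560
Denominator Σ(y_t−ȳ)² = 221.7156
r_1 = -144.8560 / 221.7156 = -0.653

-0.653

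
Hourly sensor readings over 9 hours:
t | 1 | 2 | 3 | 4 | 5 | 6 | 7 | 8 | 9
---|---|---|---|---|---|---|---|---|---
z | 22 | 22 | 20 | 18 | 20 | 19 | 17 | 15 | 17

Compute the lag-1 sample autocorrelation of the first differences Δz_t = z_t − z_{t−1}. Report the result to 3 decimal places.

-0.218

First differences Δz: 0, -2, -2, 2, -1, -2, -2, 2
Mean of differences = -0.6250
Numerator Σ(Δz_t−Δz̄)(Δz_{t+1}−Δz̄) = -4.7656
Denominator Σ(Δz_t−Δz̄)² = 21.8750
r_1(Δz) = -4.7656 / 21.8750 = -0.218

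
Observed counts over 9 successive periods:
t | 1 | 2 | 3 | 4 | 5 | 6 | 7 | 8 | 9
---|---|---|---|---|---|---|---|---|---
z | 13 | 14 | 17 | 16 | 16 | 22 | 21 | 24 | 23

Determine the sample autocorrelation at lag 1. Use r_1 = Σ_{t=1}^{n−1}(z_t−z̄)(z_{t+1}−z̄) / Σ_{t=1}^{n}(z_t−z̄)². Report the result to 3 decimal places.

Mean z̄ = (13 + 14 + 17 + 16 + 16 + 22 + 21 + 24 + 23)/9 = 18.4444
Numerator Σ_{t=1}^{8}(z_t−z̄)(z_{t+1}−z̄) = 80.0247
Denominator Σ(z_t−z̄)² = 134.2222
r_1 = 80.0247 / 134.2222 = 0.596

0.596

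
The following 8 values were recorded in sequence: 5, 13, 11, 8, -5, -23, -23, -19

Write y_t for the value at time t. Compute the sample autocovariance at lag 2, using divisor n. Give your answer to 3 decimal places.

50.105

Mean ȳ = (5 + 13 + 11 + 8 − 5 − 23 − 23 − 19)/8 = -4.1250
Σ_{t=1}^{6}(y_t−ȳ)(y_{t+2}−ȳ) = 400.8438
γ_2 = 400.8438 / 8 = 50.105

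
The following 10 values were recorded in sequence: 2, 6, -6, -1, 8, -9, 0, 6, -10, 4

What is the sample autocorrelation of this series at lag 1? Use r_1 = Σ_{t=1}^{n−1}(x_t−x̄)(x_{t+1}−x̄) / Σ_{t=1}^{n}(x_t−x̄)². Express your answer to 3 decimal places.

Mean x̄ = (2 + 6 − 6 − 1 + 8 − 9 + 0 + 6 − 10 + 4)/10 = 0.0000
Numerator Σ_{t=1}^{9}(x_t−x̄)(x_{t+1}−x̄) = -198.0000
Denominator Σ(x_t−x̄)² = 374.0000
r_1 = -198.0000 / 374.0000 = -0.529

-0.529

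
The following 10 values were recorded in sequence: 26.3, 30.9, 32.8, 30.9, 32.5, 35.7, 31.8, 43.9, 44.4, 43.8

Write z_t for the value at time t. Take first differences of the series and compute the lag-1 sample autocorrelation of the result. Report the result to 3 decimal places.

-0.453

First differences Δz: 4.6, 1.9, -1.9, 1.6, 3.2, -3.9, 12.1, 0.5, -0.6
Mean of differences = 1.9444
Numerator Σ(Δz_t−Δz̄)(Δz_{t+1}−Δz̄) = -76.7409
Denominator Σ(Δz_t−Δz̄)² = 169.3822
r_1(Δz) = -76.7409 / 169.3822 = -0.453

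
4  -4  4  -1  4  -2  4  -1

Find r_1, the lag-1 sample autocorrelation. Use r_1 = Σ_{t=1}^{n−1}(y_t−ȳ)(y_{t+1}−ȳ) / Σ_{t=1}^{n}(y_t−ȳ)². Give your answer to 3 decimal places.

-0.846

Mean ȳ = (4 − 4 + 4 − 1 + 4 − 2 + 4 − 1)/8 = 1.0000
Σ(y_t−ȳ)(y_{t+1}−ȳ) = (-15.0000) + (-15.0000) + (-6.0000) + (-6.0000) + (-9.0000) + (-9.0000) + (-6.0000) = -66.0000
Denominator Σ(y_t−ȳ)² = 78.0000
r_1 = -66.0000 / 78.0000 = -0.846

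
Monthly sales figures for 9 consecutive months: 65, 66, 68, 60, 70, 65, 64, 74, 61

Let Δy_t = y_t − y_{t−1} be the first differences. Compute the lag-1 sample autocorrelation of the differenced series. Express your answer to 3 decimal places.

First differences Δy: 1, 2, -8, 10, -5, -1, 10, -13
Mean of differences = -0.5000
Numerator Σ(Δy_t−Δȳ)(Δy_{t+1}−Δȳ) = -275.2500
Denominator Σ(Δy_t−Δȳ)² = 462.0000
r_1(Δy) = -275.2500 / 462.0000 = -0.596

-0.596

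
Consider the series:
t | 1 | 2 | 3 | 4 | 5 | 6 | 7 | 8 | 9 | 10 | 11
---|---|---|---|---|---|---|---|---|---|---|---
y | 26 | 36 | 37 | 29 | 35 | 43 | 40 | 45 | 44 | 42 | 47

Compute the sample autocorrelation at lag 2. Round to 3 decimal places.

0.239

Mean ȳ = (26 + 36 + 37 + 29 + 35 + 43 + 40 + 45 + 44 + 42 + 47)/11 = 38.5455
Numerator Σ_{t=1}^{9}(y_t−ȳ)(y_{t+2}−ȳ) = 106.5868
Denominator Σ(y_t−ȳ)² = 446.7273
r_2 = 106.5868 / 446.7273 = 0.239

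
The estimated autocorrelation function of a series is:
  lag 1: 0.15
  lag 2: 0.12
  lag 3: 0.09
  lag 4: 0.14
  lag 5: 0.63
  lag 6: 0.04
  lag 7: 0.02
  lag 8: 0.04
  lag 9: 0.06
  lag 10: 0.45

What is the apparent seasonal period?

5

The largest autocorrelation is r_5 = 0.63, with a weaker echo at lag 10 (0.45); the remaining lags stay at or below 0.15.
The dominant spike at lag 5 indicates a seasonal period of 5.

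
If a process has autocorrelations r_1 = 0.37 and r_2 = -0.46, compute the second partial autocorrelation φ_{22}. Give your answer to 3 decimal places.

φ_{22} = (r_2 − r_1²) / (1 − r_1²)
r_1² = (0.37)² = 0.1369
Numerator = -0.46 − 0.1369 = -0.5969; denominator = 1 − 0.1369 = 0.8631
φ_{22} = -0.5969 / 0.8631 = -0.692

-0.692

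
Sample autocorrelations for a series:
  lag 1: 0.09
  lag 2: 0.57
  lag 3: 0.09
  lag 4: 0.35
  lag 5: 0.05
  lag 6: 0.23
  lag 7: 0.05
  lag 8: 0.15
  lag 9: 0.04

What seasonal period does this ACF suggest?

The largest autocorrelation is r_2 = 0.57, with weaker echoes at lags 4 (0.35), 6 (0.23) and 8 (0.15); the remaining lags stay at or below 0.09.
The dominant spike at lag 2 indicates a seasonal period of 2.

2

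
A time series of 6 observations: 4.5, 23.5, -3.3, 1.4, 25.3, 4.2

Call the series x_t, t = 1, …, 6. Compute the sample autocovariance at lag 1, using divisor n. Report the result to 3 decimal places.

Mean x̄ = (4.5 + 23.5 − 3.3 + 1.4 + 25.3 + 4.2)/6 = 9.2667
Deviations: -4.7667, 14.2333, -12.5667, -7.8667, 16.0333, -5.0667
Σ_{t=1}^{5}(x_t−x̄)(x_{t+1}−x̄) = -355.2178
γ_1 = -355.2178 / 6 = -59.203

-59.203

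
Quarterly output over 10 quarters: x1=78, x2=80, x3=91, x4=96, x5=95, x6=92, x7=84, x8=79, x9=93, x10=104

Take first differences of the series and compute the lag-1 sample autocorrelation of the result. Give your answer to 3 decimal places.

0.361

First differences Δx: 2, 11, 5, -1, -3, -8, -5, 14, 11
Mean of differences = 2.8889
Numerator Σ(Δx_t−Δx̄)(Δx_{t+1}−Δx̄) = 177.0988
Denominator Σ(Δx_t−Δx̄)² = 490.8889
r_1(Δx) = 177.0988 / 490.8889 = 0.361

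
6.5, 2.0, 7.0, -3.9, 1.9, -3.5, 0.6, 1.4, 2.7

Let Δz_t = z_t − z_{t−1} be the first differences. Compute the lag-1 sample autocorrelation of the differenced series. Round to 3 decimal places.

-0.778

First differences Δz: -4.5, 5.0, -10.9, 5.8, -5.4, 4.1, 0.8, 1.3
Mean of differences = -0.4750
Numerator Σ(Δz_t−Δz̄)(Δz_{t+1}−Δz̄) = -189.8706
Denominator Σ(Δz_t−Δz̄)² = 244.1950
r_1(Δz) = -189.8706 / 244.1950 = -0.778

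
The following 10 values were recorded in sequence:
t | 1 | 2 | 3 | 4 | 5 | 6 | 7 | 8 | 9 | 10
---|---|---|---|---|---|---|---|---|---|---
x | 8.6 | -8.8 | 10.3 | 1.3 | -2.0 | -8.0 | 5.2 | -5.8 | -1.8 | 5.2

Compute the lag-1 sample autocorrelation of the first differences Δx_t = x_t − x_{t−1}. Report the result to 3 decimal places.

-0.600

First differences Δx: -17.4, 19.1, -9.0, -3.3, -6.0, 13.2, -11.0, 4.0, 7.0
Mean of differences = -0.3778
Numerator Σ(Δx_t−Δx̄)(Δx_{t+1}−Δx̄) = -692.6383
Denominator Σ(Δx_t−Δx̄)² = 1154.4156
r_1(Δx) = -692.6383 / 1154.4156 = -0.600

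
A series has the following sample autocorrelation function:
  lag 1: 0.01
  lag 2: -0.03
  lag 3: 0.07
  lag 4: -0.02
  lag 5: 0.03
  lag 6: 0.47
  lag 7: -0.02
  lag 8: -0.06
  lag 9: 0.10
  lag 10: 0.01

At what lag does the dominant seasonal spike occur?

6

The largest autocorrelation is r_6 = 0.47; the remaining lags stay at or below 0.10.
The dominant spike at lag 6 indicates a seasonal period of 6.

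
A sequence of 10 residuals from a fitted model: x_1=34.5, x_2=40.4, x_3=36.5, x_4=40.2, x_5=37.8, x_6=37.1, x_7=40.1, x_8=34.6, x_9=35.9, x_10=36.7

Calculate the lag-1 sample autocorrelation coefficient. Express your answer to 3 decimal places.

Mean x̄ = (34.5 + 40.4 + 36.5 + 40.2 + 37.8 + 37.1 + 40.1 + 34.6 + 35.9 + 36.7)/10 = 37.3800
Numerator Σ_{t=1}^{9}(x_t−x̄)(x_{t+1}−x̄) = -15.9724
Denominator Σ(x_t−x̄)² = 44.1760
r_1 = -15.9724 / 44.1760 = -0.362

-0.362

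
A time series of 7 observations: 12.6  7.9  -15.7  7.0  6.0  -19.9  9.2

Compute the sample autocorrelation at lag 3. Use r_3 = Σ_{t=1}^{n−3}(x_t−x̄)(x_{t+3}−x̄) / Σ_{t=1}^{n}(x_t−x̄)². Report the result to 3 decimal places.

Mean x̄ = (12.6 + 7.9 − 15.7 + 7.0 + 6.0 − 19.9 + 9.2)/7 = 1.0143
Deviations from mean: 11.5857, 6.8857, -16.7143, 5.9857, 4.9857, -20.9143, 8.1857
Numerator Σ_{t=1}^{4}(x_t−x̄)(x_{t+3}−x̄) = 502.2437
Denominator Σ(x_t−x̄)² = 1026.1086
r_3 = 502.2437 / 1026.1086 = 0.489

0.489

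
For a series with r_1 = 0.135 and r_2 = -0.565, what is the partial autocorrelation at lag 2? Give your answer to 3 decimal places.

-0.594

φ_{22} = (r_2 − r_1²) / (1 − r_1²)
r_1² = (0.135)² = 0.018225
Numerator = -0.565 − 0.0182 = -0.5832; denominator = 1 − 0.0182 = 0.9818
φ_{22} = -0.5832 / 0.9818 = -0.594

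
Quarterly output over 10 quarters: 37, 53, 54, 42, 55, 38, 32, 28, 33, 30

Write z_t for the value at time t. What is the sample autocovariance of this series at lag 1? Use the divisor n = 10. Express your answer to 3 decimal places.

Mean z̄ = (37 + 53 + 54 + 42 + 55 + 38 + 32 + 28 + 33 + 30)/10 = 40.2000
Σ_{t=1}^{9}(z_t−z̄)(z_{t+1}−z̄) = 433.9600
γ_1 = 433.9600 / 10 = 43.396

43.396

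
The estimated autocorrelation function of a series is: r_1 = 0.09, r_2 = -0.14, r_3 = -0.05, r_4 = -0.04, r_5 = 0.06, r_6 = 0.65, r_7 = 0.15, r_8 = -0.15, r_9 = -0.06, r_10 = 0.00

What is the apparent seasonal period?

6

The largest autocorrelation is r_6 = 0.65; the remaining lags stay at or below 0.15.
The dominant spike at lag 6 indicates a seasonal period of 6.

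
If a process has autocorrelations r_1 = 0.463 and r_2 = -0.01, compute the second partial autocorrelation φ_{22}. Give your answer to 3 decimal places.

-0.286

φ_{22} = (r_2 − r_1²) / (1 − r_1²)
r_1² = (0.463)² = 0.214369
Numerator = -0.01 − 0.2144 = -0.2244; denominator = 1 − 0.2144 = 0.7856
φ_{22} = -0.2244 / 0.7856 = -0.286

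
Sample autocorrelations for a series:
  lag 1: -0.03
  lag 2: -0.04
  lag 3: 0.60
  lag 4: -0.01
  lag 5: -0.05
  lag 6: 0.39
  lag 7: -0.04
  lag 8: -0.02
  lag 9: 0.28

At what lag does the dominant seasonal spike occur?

The largest autocorrelation is r_3 = 0.60, with weaker echoes at lags 6 (0.39) and 9 (0.28); the remaining lags stay at or below -0.01.
The dominant spike at lag 3 indicates a seasonal period of 3.

3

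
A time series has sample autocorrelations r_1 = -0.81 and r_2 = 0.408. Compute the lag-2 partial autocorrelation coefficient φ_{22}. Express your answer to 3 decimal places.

φ_{22} = (r_2 − r_1²) / (1 − r_1²)
r_1² = (-0.81)² = 0.6561
Numerator = 0.408 − 0.6561 = -0.2481; denominator = 1 − 0.6561 = 0.3439
φ_{22} = -0.2481 / 0.3439 = -0.721

-0.721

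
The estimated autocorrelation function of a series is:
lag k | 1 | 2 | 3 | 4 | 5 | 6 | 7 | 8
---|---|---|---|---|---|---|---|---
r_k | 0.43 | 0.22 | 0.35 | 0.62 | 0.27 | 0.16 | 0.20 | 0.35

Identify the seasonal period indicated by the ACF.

The largest autocorrelation is r_4 = 0.62; the remaining lags stay at or below 0.43. The elevated value at lag 1 (0.43), dropping to 0.22 at lag 2, reflects decaying short-term dependence rather than seasonality.
The dominant spike at lag 4 indicates a seasonal period of 4.

4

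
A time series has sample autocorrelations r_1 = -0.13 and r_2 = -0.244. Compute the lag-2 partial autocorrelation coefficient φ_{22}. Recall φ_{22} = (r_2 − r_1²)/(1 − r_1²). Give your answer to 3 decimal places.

-0.265

φ_{22} = (r_2 − r_1²) / (1 − r_1²)
r_1² = (-0.13)² = 0.0169
Numerator = -0.244 − 0.0169 = -0.2609; denominator = 1 − 0.0169 = 0.9831
φ_{22} = -0.2609 / 0.9831 = -0.265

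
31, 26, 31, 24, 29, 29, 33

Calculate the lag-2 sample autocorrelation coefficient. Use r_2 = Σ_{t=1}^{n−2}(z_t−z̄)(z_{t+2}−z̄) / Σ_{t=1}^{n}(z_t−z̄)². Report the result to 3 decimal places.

0.328

Mean z̄ = (31 + 26 + 31 + 24 + 29 + 29 + 33)/7 = 29.0000
Numerator Σ_{t=1}^{5}(z_t−z̄)(z_{t+2}−z̄) = 19.0000
Denominator Σ(z_t−z̄)² = 58.0000
r_2 = 19.0000 / 58.0000 = 0.328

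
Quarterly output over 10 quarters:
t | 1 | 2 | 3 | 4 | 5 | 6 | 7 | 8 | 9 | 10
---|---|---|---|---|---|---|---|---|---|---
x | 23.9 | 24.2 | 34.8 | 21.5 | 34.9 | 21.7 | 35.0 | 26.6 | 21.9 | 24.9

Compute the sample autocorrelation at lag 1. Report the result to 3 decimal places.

-0.593

Mean x̄ = (23.9 + 24.2 + 34.8 + 21.5 + 34.9 + 21.7 + 35.0 + 26.6 + 21.9 + 24.9)/10 = 26.9400
Numerator Σ_{t=1}^{9}(x_t−x̄)(x_{t+1}−x̄) = -173.9576
Denominator Σ(x_t−x̄)² = 293.5840
r_1 = -173.9576 / 293.5840 = -0.593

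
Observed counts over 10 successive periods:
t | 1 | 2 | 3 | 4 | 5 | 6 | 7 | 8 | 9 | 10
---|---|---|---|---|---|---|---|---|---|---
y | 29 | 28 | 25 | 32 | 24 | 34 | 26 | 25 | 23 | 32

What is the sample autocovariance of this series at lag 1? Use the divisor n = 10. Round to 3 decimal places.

Mean ȳ = (29 + 28 + 25 + 32 + 24 + 34 + 26 + 25 + 23 + 32)/10 = 27.8000
Σ_{t=1}^{9}(y_t−ȳ)(y_{t+1}−ȳ) = -64.4400
γ_1 = -64.4400 / 10 = -6.444

-6.444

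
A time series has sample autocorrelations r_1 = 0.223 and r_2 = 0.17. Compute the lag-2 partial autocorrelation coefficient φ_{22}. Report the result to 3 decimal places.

φ_{22} = (r_2 − r_1²) / (1 − r_1²)
r_1² = (0.223)² = 0.049729
Numerator = 0.17 − 0.0497 = 0.1203; denominator = 1 − 0.0497 = 0.9503
φ_{22} = 0.1203 / 0.9503 = 0.127

0.127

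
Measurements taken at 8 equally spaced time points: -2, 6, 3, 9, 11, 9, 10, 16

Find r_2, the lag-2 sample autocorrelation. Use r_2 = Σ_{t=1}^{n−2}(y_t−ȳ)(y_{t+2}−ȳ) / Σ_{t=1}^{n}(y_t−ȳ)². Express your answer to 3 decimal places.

Mean ȳ = (-2 + 6 + 3 + 9 + 11 + 9 + 10 + 16)/8 = 7.7500
Σ(y_t−ȳ)(y_{t+2}−ȳ) = (46.3125) + (-2.1875) + (-15.4375) + (1.5625) + (7.3125) + (10.3125) = 47.8750
Denominator Σ(y_t−ȳ)² = 207.5000
r_2 = 47.8750 / 207.5000 = 0.231

0.231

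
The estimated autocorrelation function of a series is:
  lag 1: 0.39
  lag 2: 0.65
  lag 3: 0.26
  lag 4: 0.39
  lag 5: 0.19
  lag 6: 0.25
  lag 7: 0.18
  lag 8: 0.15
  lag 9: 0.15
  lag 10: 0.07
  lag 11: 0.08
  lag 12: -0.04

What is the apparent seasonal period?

2

The largest autocorrelation is r_2 = 0.65; the remaining lags stay at or below 0.39.
The dominant spike at lag 2 indicates a seasonal period of 2.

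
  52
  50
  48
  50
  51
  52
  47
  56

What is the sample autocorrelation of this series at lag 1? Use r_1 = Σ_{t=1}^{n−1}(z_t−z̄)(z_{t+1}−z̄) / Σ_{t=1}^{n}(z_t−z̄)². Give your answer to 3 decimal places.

Mean z̄ = (52 + 50 + 48 + 50 + 51 + 52 + 47 + 56)/8 = 50.7500
Deviations from mean: 1.2500, -0.7500, -2.7500, -0.7500, 0.2500, 1.2500, -3.7500, 5.2500
Σ(z_t−z̄)(z_{t+1}−z̄) = (-0.9375) + (2.0625) + (2.0625) + (-0.1875) + (0.3125) + (-4.6875) + (-19.6875) = -21.0625
Denominator Σ(z_t−z̄)² = 53.5000
r_1 = -21.0625 / 53.5000 = -0.394

-0.394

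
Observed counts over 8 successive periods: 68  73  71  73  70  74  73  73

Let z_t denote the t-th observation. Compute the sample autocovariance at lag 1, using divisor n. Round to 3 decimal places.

-1.096

Mean z̄ = (68 + 73 + 71 + 73 + 70 + 74 + 73 + 73)/8 = 71.8750
Σ_{t=1}^{7}(z_t−z̄)(z_{t+1}−z̄) = -8.7656
γ_1 = -8.7656 / 8 = -1.096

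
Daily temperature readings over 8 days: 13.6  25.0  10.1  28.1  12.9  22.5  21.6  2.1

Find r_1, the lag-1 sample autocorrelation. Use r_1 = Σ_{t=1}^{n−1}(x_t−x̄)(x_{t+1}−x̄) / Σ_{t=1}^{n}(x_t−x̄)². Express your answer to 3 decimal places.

-0.503

Mean x̄ = (13.6 + 25.0 + 10.1 + 28.1 + 12.9 + 22.5 + 21.6 + 2.1)/8 = 16.9875
Σ(x_t−x̄)(x_{t+1}−x̄) = (-27.1423) + (-55.1861) + (-76.5373) + (-45.4223) + (-22.5323) + (25.4264) + (-68.6686) = -270.0627
Denominator Σ(x_t−x̄)² = 536.6088
r_1 = -270.0627 / 536.6088 = -0.503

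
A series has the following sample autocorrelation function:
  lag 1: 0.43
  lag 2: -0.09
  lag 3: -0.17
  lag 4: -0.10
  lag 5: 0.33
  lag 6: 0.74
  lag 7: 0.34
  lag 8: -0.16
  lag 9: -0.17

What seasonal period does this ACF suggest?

6

The largest autocorrelation is r_6 = 0.74; the remaining lags stay at or below 0.43.
The dominant spike at lag 6 indicates a seasonal period of 6.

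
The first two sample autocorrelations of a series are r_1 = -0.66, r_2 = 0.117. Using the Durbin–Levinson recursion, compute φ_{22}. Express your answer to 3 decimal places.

φ_{22} = (r_2 − r_1²) / (1 − r_1²)
r_1² = (-0.66)² = 0.4356
Numerator = 0.117 − 0.4356 = -0.3186; denominator = 1 − 0.4356 = 0.5644
φ_{22} = -0.3186 / 0.5644 = -0.564

-0.564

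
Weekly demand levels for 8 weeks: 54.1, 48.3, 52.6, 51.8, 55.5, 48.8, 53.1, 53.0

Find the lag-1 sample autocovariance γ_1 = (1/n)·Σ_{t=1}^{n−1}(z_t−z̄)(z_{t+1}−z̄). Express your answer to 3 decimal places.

Mean z̄ = (54.1 + 48.3 + 52.6 + 51.8 + 55.5 + 48.8 + 53.1 + 53.0)/8 = 52.1500
Σ_{t=1}^{7}(z_t−z̄)(z_{t+1}−z̄) = -24.1675
γ_1 = -24.1675 / 8 = -3.021

-3.021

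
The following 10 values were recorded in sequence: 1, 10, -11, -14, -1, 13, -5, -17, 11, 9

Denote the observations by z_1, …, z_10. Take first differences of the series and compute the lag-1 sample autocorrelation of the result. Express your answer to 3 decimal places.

-0.192

First differences Δz: 9, -21, -3, 13, 14, -18, -12, 28, -2
Mean of differences = 0.8889
Numerator Σ(Δz_t−Δz̄)(Δz_{t+1}−Δz̄) = -412.6790
Denominator Σ(Δz_t−Δz̄)² = 2144.8889
r_1(Δz) = -412.6790 / 2144.8889 = -0.192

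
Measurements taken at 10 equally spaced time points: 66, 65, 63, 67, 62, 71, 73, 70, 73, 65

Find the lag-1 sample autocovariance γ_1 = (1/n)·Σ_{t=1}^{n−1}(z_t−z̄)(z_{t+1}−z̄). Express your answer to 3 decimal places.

3.375

Mean z̄ = (66 + 65 + 63 + 67 + 62 + 71 + 73 + 70 + 73 + 65)/10 = 67.5000
Σ_{t=1}^{9}(z_t−z̄)(z_{t+1}−z̄) = 33.7500
γ_1 = 33.7500 / 10 = 3.375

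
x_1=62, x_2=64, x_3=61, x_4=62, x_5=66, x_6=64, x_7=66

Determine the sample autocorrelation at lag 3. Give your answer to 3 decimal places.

Mean x̄ = (62 + 64 + 61 + 62 + 66 + 64 + 66)/7 = 63.5714
Deviations from mean: -1.5714, 0.4286, -2.5714, -1.5714, 2.4286, 0.4286, 2.4286
Numerator Σ_{t=1}^{4}(x_t−x̄)(x_{t+3}−x̄) = -1.4082
Denominator Σ(x_t−x̄)² = 23.7143
r_3 = -1.4082 / 23.7143 = -0.059

-0.059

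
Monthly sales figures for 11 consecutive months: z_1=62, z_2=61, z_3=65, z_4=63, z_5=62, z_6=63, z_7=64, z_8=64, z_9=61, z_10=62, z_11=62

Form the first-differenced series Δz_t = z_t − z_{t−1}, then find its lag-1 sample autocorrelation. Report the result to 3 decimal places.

-0.382

First differences Δz: -1, 4, -2, -1, 1, 1, 0, -3, 1, 0
Mean of differences = 0.0000
Numerator Σ(Δz_t−Δz̄)(Δz_{t+1}−Δz̄) = -13.0000
Denominator Σ(Δz_t−Δz̄)² = 34.0000
r_1(Δz) = -13.0000 / 34.0000 = -0.382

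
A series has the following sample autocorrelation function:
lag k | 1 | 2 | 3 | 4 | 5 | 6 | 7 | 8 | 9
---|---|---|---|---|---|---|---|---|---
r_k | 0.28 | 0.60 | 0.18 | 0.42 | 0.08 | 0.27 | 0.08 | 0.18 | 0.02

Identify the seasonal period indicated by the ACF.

The largest autocorrelation is r_2 = 0.60, with a weaker echo at lag 4 (0.42); the remaining lags stay at or below 0.28.
The dominant spike at lag 2 indicates a seasonal period of 2.

2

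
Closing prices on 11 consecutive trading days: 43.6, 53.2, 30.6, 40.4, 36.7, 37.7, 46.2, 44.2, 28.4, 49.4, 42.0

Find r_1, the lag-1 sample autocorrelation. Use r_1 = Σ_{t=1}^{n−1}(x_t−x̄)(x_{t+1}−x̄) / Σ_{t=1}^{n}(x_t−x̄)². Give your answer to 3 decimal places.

Mean x̄ = (43.6 + 53.2 + 30.6 + 40.4 + 36.7 + 37.7 + 46.2 + 44.2 + 28.4 + 49.4 + 42.0)/11 = 41.1273
Numerator Σ_{t=1}^{10}(x_t−x̄)(x_{t+1}−x̄) = -210.1662
Denominator Σ(x_t−x̄)² = 560.9218
r_1 = -210.1662 / 560.9218 = -0.375

-0.375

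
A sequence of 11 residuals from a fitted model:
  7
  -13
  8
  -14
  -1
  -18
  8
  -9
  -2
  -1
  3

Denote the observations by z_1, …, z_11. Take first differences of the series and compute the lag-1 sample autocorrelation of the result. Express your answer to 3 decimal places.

-0.845

First differences Δz: -20, 21, -22, 13, -17, 26, -17, 7, 1, 4
Mean of differences = -0.4000
Numerator Σ(Δz_t−Δz̄)(Δz_{t+1}−Δz̄) = -2376.3600
Denominator Σ(Δz_t−Δz̄)² = 2812.4000
r_1(Δz) = -2376.3600 / 2812.4000 = -0.845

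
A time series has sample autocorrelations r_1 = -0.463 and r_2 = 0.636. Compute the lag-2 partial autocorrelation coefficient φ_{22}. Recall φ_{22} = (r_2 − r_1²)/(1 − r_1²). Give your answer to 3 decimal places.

0.537

φ_{22} = (r_2 − r_1²) / (1 − r_1²)
r_1² = (-0.463)² = 0.214369
Numerator = 0.636 − 0.2144 = 0.4216; denominator = 1 − 0.2144 = 0.7856
φ_{22} = 0.4216 / 0.7856 = 0.537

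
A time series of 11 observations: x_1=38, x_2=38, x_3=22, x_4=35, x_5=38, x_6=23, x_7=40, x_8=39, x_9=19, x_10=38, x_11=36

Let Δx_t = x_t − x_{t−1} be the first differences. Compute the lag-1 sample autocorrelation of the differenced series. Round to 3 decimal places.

-0.516

First differences Δx: 0, -16, 13, 3, -15, 17, -1, -20, 19, -2
Mean of differences = -0.2000
Numerator Σ(Δx_t−Δx̄)(Δx_{t+1}−Δx̄) = -884.0400
Denominator Σ(Δx_t−Δx̄)² = 1713.6000
r_1(Δx) = -884.0400 / 1713.6000 = -0.516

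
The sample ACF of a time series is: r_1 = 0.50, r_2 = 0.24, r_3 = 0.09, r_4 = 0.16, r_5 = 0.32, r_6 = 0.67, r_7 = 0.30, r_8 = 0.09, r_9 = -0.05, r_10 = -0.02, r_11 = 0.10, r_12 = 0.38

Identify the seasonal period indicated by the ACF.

6

The largest autocorrelation is r_6 = 0.67; the remaining lags stay at or below 0.50. The elevated value at lag 1 (0.50), dropping to 0.24 at lag 2, reflects decaying short-term dependence rather than seasonality.
The dominant spike at lag 6 indicates a seasonal period of 6.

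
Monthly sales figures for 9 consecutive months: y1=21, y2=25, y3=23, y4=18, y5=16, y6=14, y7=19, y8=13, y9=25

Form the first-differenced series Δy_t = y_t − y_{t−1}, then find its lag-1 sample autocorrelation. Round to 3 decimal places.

First differences Δy: 4, -2, -5, -2, -2, 5, -6, 12
Mean of differences = 0.5000
Numerator Σ(Δy_t−Δȳ)(Δy_{t+1}−Δȳ) = -90.2500
Denominator Σ(Δy_t−Δȳ)² = 256.0000
r_1(Δy) = -90.2500 / 256.0000 = -0.353

-0.353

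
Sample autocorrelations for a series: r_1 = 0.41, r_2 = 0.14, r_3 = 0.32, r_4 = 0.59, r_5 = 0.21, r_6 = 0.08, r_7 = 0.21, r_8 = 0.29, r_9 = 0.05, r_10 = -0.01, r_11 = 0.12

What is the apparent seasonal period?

The largest autocorrelation is r_4 = 0.59; the remaining lags stay at or below 0.41. The elevated value at lag 1 (0.41), dropping to 0.14 at lag 2, reflects decaying short-term dependence rather than seasonality.
The dominant spike at lag 4 indicates a seasonal period of 4.

4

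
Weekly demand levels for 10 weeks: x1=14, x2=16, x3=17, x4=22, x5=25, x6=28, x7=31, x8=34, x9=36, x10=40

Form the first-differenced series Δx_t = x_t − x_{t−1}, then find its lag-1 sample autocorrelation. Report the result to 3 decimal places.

-0.287

First differences Δx: 2, 1, 5, 3, 3, 3, 3, 2, 4
Mean of differences = 2.8889
Numerator Σ(Δx_t−Δx̄)(Δx_{t+1}−Δx̄) = -3.1235
Denominator Σ(Δx_t−Δx̄)² = 10.8889
r_1(Δx) = -3.1235 / 10.8889 = -0.287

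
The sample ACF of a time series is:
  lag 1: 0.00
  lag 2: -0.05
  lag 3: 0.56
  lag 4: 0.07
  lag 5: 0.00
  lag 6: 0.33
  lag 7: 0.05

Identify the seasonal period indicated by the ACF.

The largest autocorrelation is r_3 = 0.56, with a weaker echo at lag 6 (0.33); the remaining lags stay at or below 0.07.
The dominant spike at lag 3 indicates a seasonal period of 3.

3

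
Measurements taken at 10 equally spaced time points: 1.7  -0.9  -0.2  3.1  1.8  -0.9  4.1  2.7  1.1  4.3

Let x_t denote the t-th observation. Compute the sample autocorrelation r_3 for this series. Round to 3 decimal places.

0.484

Mean x̄ = (1.7 − 0.9 − 0.2 + 3.1 + 1.8 − 0.9 + 4.1 + 2.7 + 1.1 + 4.3)/10 = 1.6800
Σ(x_t−x̄)(x_{t+3}−x̄) = (0.0284) + (-0.3096) + (4.8504) + (3.4364) + (0.1224) + (1.4964) + (6.3404) = 15.9648
Denominator Σ(x_t−x̄)² = 32.9760
r_3 = 15.9648 / 32.9760 = 0.484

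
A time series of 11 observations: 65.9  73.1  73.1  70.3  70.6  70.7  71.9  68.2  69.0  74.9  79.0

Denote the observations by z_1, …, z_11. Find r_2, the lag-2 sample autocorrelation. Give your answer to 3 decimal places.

Mean z̄ = (65.9 + 73.1 + 73.1 + 70.3 + 70.6 + 70.7 + 71.9 + 68.2 + 69.0 + 74.9 + 79.0)/11 = 71.5182
Numerator Σ_{t=1}^{9}(z_t−z̄)(z_{t+2}−z̄) = -39.9288
Denominator Σ(z_t−z̄)² = 124.4764
r_2 = -39.9288 / 124.4764 = -0.321

-0.321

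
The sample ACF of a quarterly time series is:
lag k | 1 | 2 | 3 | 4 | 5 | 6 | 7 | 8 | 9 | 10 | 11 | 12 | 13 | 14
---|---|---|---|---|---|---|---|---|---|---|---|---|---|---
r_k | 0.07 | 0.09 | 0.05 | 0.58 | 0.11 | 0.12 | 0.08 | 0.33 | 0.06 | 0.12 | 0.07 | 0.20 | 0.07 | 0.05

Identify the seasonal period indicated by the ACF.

4

The largest autocorrelation is r_4 = 0.58, with weaker echoes at lags 8 (0.33) and 12 (0.20); the remaining lags stay at or below 0.12.
The dominant spike at lag 4 indicates a seasonal period of 4.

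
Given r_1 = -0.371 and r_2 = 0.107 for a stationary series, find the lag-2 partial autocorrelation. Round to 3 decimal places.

φ_{22} = (r_2 − r_1²) / (1 − r_1²)
r_1² = (-0.371)² = 0.137641
Numerator = 0.107 − 0.1376 = -0.0306; denominator = 1 − 0.1376 = 0.8624
φ_{22} = -0.0306 / 0.8624 = -0.036

-0.036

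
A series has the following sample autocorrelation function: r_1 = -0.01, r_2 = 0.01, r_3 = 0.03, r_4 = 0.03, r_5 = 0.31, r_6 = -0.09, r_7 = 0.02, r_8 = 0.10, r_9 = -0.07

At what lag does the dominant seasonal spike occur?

The largest autocorrelation is r_5 = 0.31; the remaining lags stay at or below 0.10.
The dominant spike at lag 5 indicates a seasonal period of 5.

5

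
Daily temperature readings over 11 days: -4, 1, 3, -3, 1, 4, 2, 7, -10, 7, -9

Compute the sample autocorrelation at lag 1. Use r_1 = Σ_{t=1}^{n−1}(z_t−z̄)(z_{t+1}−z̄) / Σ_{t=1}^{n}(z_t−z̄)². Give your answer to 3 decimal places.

-0.564

Mean z̄ = (-4 + 1 + 3 − 3 + 1 + 4 + 2 + 7 − 10 + 7 − 9)/11 = -0.0909
Numerator Σ_{t=1}^{10}(z_t−z̄)(z_{t+1}−z̄) = -188.9174
Denominator Σ(z_t−z̄)² = 334.9091
r_1 = -188.9174 / 334.9091 = -0.564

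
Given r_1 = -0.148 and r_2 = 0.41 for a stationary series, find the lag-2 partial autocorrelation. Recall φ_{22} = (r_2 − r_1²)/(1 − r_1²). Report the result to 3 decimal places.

φ_{22} = (r_2 − r_1²) / (1 − r_1²)
r_1² = (-0.148)² = 0.021904
Numerator = 0.41 − 0.0219 = 0.3881; denominator = 1 − 0.0219 = 0.9781
φ_{22} = 0.3881 / 0.9781 = 0.397

0.397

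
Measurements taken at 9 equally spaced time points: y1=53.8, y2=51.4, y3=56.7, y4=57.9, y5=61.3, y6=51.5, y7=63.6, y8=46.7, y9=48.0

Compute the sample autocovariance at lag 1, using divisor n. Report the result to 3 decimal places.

Mean ȳ = (53.8 + 51.4 + 56.7 + 57.9 + 61.3 + 51.5 + 63.6 + 46.7 + 48.0)/9 = 54.5444
Σ_{t=1}^{8}(y_t−ȳ)(y_{t+1}−ȳ) = -42.3698
γ_1 = -42.3698 / 9 = -4.708

-4.708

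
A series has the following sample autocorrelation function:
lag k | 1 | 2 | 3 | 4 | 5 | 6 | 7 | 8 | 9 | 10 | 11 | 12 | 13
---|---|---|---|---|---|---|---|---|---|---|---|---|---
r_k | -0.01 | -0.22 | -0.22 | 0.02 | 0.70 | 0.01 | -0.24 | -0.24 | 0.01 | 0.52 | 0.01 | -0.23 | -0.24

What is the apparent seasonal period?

5

The largest autocorrelation is r_5 = 0.70, with a weaker echo at lag 10 (0.52); the remaining lags stay at or below 0.02.
The dominant spike at lag 5 indicates a seasonal period of 5.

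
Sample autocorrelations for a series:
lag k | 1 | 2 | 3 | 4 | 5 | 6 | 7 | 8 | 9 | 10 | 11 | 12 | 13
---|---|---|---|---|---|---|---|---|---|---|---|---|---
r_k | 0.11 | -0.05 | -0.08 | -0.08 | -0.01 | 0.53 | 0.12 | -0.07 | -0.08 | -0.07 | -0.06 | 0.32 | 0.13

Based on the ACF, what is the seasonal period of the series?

The largest autocorrelation is r_6 = 0.53, with a weaker echo at lag 12 (0.32); the remaining lags stay at or below 0.13.
The dominant spike at lag 6 indicates a seasonal period of 6.

6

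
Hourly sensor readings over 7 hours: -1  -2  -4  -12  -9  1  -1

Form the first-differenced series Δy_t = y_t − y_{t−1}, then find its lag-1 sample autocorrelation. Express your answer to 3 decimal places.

First differences Δy: -1, -2, -8, 3, 10, -2
Mean of differences = 0.0000
Numerator Σ(Δy_t−Δȳ)(Δy_{t+1}−Δȳ) = 4.0000
Denominator Σ(Δy_t−Δȳ)² = 182.0000
r_1(Δy) = 4.0000 / 182.0000 = 0.022

0.022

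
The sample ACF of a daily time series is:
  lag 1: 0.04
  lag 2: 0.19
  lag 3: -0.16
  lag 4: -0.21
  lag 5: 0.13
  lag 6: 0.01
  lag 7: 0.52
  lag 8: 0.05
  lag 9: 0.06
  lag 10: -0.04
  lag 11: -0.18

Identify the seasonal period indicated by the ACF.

The largest autocorrelation is r_7 = 0.52; the remaining lags stay at or below 0.19.
The dominant spike at lag 7 indicates a seasonal period of 7.

7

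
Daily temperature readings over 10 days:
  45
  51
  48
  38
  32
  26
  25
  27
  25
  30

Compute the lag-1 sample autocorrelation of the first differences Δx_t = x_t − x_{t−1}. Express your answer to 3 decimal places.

0.230

First differences Δx: 6, -3, -10, -6, -6, -1, 2, -2, 5
Mean of differences = -1.6667
Numerator Σ(Δx_t−Δx̄)(Δx_{t+1}−Δx̄) = 51.8889
Denominator Σ(Δx_t−Δx̄)² = 226.0000
r_1(Δx) = 51.8889 / 226.0000 = 0.230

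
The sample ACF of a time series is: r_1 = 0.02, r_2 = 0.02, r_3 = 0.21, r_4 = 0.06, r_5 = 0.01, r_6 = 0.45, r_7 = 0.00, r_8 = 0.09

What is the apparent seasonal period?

6

The largest autocorrelation is r_6 = 0.45; the remaining lags stay at or below 0.21.
The dominant spike at lag 6 indicates a seasonal period of 6.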